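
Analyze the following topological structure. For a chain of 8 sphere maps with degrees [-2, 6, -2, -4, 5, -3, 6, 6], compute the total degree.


Degree is multiplicative: deg(composition) = product of degrees.
= (-2) * (6) * (-2) * (-4) * (5) * (-3) * (6) * (6) = 51840

51840


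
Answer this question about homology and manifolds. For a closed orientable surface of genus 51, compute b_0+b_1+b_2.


For Sigma_51: b_0 = 1, b_1 = 2g = 102, b_2 = 1.
Total = 1 + 102 + 1 = 104

104


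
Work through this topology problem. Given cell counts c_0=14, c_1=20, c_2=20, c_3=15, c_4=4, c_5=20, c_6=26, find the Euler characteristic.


chi = sum_k (-1)^k c_k.
= (-1)^0*14 + (-1)^1*20 + (-1)^2*20 + (-1)^3*15 + (-1)^4*4 + (-1)^5*20 + (-1)^6*26
= (14) + (-20) + (20) + (-15) + (4) + (-20) + (26)
= 9

9


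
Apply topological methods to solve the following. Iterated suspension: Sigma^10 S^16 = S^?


Each suspension raises dimension by 1: Sigma S^n = S^{n+1}.
Sigma^10 S^16 = S^{16+10} = S^26

26


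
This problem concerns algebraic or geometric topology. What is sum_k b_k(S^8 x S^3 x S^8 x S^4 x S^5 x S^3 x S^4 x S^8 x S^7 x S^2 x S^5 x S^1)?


Total Betti number is multiplicative under products.
Each S^d (d>=1) has total Betti number 2.
There are 12 sphere factors.
Total = 2^12 = 4096

4096


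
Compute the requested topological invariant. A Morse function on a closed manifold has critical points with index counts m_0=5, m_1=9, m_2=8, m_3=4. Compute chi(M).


Morse theory: chi(M) = sum_k (-1)^k m_k where m_k = #(index-k critical points).
= (5) + (-9) + (8) + (-4) = 0

0


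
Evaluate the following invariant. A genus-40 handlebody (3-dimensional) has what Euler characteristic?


A genus-g handlebody deformation retracts to a wedge of g circles.
chi(vee_g S^1) = 1 - g.
chi(H_40) = 1 - 40 = -39

-39


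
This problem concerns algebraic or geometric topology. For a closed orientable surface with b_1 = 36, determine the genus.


For a closed orientable surface: b_1 = 2g.
36 = 2g
g = 36 / 2 = 18

18


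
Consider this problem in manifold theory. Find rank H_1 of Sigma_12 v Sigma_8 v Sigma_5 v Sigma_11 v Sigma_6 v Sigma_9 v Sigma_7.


For a wedge X v Y: reduced H_k(X v Y) = H_k(X) + H_k(Y).
Each Sigma_g contributes b_1 = 2g.
b_1 = 24 + 16 + 10 + 22 + 12 + 18 + 14 = 116

116


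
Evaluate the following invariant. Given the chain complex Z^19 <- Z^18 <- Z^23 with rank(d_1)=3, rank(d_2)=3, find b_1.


rank H_k = rank(ker d_k) - rank(im d_{k+1}).
rank(ker d_1) = rank(C_1) - rank(d_1) = 18 - 3 = 15.
rank(im d_{1+1}) = 3.
rank H_1 = 15 - 3 = 12

12


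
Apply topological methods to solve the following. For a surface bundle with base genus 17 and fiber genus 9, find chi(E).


For a fiber bundle F -> E -> B (with CW structure): chi(E) = chi(B) * chi(F).
chi(Sigma_17) = -32, chi(Sigma_9) = -16.
chi(E) = (-32) * (-16) = 512

512


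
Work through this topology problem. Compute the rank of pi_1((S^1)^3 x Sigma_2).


pi_1(A x B) = pi_1(A) x pi_1(B); rank of abelianization = b_1.
b_1(T^3) = 3, b_1(Sigma_2) = 2*2 = 4.
b_1(product) = 3 + 4 = 7

7


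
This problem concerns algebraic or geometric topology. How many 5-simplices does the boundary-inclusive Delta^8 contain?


Delta^8 has 8+1 vertices. A 5-face is a choice of 5+1 vertices.
f_5 = C(8+1, 5+1) = C(9,6) = 84

84


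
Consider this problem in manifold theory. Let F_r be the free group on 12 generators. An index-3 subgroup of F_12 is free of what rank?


Nielsen-Schreier: an index-n subgroup of F_r is free of rank 1 + n(r-1).
Equivalently: chi(cover) = n*chi(base); chi(vee_r S^1) = 1 - 12 = -11.
chi(E) = 3*(-11) = -33; rank = 1 - chi(E) = 1 - (-33) = 34.
rank = 1 + 3*(12-1) = 1 + 33 = 34

34


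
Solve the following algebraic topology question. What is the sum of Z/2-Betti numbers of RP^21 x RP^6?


dim H^*(RP^n; Z/2) = n+1 (one Z/2 in each degree 0..n).
Total Betti number is multiplicative.
Total = (21+1) * (6+1) = 22 * 7 = 154

154


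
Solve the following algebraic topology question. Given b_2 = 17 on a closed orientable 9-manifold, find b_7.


Poincare duality for closed orientable n-manifolds: b_k = b_{n-k}.
Here n = 9, so b_7 = b_2 = 17

17


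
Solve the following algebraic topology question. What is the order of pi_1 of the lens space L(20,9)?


pi_1(L(p,q)) = Z/pZ for any q coprime to p.
|pi_1(L(20,9))| = 20

20


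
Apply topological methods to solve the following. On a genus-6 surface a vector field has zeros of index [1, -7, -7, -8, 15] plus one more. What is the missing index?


Poincare-Hopf: sum of indices = chi(M).
chi(Sigma_6) = 2 - 2*6 = -10.
Sum of known indices = -6.
x = chi - (sum known) = -10 - (-6) = -4

-4


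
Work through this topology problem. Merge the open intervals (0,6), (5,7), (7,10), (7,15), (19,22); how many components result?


Sort and merge overlapping open intervals.
Merged: (0,7), (7,15), (19,22).
Number of components = 3

3


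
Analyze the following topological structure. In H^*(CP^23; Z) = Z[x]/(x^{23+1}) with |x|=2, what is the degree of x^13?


|x| = 2 in H^*(CP^n).
|x^13| = 13 * |x| = 13 * 2 = 26

26


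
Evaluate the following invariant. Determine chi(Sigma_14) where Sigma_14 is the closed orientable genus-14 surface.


For a closed orientable surface of genus g: chi = 2 - 2g.
Here g = 14.
chi = 2 - 2*14 = 2 - 28 = -26

-26


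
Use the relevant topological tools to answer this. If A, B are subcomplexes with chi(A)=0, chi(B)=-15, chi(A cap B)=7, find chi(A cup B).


chi(A cup B) = chi(A) + chi(B) - chi(A cap B)
= 0 + (-15) - (7)
= -22

-22


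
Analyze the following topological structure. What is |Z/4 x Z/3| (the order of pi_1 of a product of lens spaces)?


pi_1(X x Y) = pi_1(X) x pi_1(Y).
pi_1(L(4,1)) = Z/4, pi_1(L(3,1)) = Z/3.
|Z/4 x Z/3| = 4 * 3 = 12

12


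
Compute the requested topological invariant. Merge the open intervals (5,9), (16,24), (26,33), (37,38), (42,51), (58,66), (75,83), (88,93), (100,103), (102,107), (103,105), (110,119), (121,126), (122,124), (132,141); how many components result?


Sort and merge overlapping open intervals.
Merged: (5,9), (16,24), (26,33), (37,38), (42,51), (58,66), (75,83), (88,93), (100,107), (110,119), (121,126), (132,141).
Number of components = 12

12


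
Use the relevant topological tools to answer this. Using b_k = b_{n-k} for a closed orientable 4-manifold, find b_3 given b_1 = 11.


Poincare duality for closed orientable n-manifolds: b_k = b_{n-k}.
Here n = 4, so b_3 = b_1 = 11

11


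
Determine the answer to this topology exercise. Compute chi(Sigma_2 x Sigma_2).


chi(Sigma_2) = 2 - 2*2 = -2
chi(Sigma_2) = 2 - 2*2 = -2
chi(product) = (-2) * (-2) = 4

4


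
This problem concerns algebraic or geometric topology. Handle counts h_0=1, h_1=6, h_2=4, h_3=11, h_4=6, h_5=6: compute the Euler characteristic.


Handles of index k contribute (-1)^k to chi (same as CW cells).
chi = (1) + (-6) + (4) + (-11) + (6) + (-6) = -12

-12


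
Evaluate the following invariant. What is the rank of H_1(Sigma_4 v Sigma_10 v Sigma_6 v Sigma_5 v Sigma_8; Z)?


For a wedge X v Y: reduced H_k(X v Y) = H_k(X) + H_k(Y).
Each Sigma_g contributes b_1 = 2g.
b_1 = 8 + 20 + 12 + 10 + 16 = 66

66


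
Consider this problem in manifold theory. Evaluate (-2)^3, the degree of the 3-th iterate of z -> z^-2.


deg(f) = -2. Degree is multiplicative: deg(f^3) = (deg f)^3.
deg(f^3) = (-2)^3 = -8

-8


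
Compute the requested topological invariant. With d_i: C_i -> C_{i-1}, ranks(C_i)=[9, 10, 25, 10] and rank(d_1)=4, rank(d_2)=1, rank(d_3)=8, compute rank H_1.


rank H_k = rank(ker d_k) - rank(im d_{k+1}).
rank(ker d_1) = rank(C_1) - rank(d_1) = 10 - 4 = 6.
rank(im d_{1+1}) = 1.
rank H_1 = 6 - 1 = 5

5


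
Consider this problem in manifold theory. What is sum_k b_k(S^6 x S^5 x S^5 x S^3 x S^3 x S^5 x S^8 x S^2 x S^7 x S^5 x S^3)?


Total Betti number is multiplicative under products.
Each S^d (d>=1) has total Betti number 2.
There are 11 sphere factors.
Total = 2^11 = 2048

2048


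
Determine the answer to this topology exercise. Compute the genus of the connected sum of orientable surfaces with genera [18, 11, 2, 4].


Genus is additive under connected sum of orientable surfaces.
g = 18 + 11 + 2 + 4 = 35

35


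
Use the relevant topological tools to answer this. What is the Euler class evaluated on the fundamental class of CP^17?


For any closed oriented manifold, <e(TM),[M]> = chi(M).
chi(CP^17) = 17+1 = 18

18


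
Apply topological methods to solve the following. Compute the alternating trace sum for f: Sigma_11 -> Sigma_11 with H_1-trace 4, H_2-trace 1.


L(f) = tr(f_0*) - tr(f_1*) + tr(f_2*).
= 1 - (4) + (1)
= -2

-2


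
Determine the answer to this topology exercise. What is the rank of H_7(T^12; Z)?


By the Kunneth formula, b_k(T^n) = C(n,k).
b_7(T^12) = C(12,7).
C(12,7) = 12!/(7!*5!) = 792

792


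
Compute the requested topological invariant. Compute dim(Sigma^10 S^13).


Each suspension raises dimension by 1: Sigma S^n = S^{n+1}.
Sigma^10 S^13 = S^{13+10} = S^23

23


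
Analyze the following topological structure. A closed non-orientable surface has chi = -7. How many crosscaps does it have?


chi = 2 - k for closed non-orientable surfaces with k crosscaps.
-7 = 2 - k
k = 2 - (-7) = 9

9


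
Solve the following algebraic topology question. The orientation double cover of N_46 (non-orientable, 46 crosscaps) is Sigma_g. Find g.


chi(N_46) = 2 - 46 = -44.
Double cover: chi(Sigma_g) = 2 * chi(N_46) = 2*(-44) = -88.
2 - 2g = -88, so g = (2 - (-88))/2 = 90/2 = 45

45


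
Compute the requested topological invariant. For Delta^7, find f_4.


Delta^7 has 7+1 vertices. A 4-face is a choice of 4+1 vertices.
f_4 = C(7+1, 4+1) = C(8,5) = 56

56


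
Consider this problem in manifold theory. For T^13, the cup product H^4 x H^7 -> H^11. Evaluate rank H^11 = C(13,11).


Cup product: H^p x H^q -> H^{p+q}; here p+q = 4+7 = 11.
rank H^k(T^n) = C(n,k).
C(13,11) = 78

78


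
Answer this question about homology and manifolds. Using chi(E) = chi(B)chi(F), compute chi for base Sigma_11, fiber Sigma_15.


For a fiber bundle F -> E -> B (with CW structure): chi(E) = chi(B) * chi(F).
chi(Sigma_11) = -20, chi(Sigma_15) = -28.
chi(E) = (-20) * (-28) = 560

560


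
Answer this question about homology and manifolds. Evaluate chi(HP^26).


HP^26 has one cell in each dimension 0, 4, ..., 4*26 (26+1 cells, all even-dim).
chi = 26 + 1 = 27

27


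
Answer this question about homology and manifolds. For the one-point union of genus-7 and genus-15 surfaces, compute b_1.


For a wedge: H_1(A v B) = H_1(A) + H_1(B).
b_1(Sigma_7) = 14, b_1(Sigma_15) = 30.
b_1 = 14 + 30 = 44

44


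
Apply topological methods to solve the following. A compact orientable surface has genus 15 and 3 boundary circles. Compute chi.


For a compact orientable surface with genus g and b boundary components: chi = 2 - 2g - b.
chi = 2 - 2*15 - 3 = 2 - 30 - 3 = -31

-31


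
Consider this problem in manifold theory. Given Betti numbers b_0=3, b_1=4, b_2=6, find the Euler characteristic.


chi = sum_k (-1)^k b_k.
= (3) + (-4) + (6)
= 5

5


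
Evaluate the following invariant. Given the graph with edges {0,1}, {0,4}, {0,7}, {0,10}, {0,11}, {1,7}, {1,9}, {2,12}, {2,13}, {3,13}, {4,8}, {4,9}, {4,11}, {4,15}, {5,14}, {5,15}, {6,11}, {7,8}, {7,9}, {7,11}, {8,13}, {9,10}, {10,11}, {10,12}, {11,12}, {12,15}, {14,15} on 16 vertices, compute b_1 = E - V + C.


b_1 = E - V + (number of components).
E = 27, V = 16, components = 1.
b_1 = 27 - 16 + 1 = 12

12


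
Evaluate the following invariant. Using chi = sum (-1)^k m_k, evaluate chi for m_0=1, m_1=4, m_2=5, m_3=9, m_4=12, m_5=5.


Morse theory: chi(M) = sum_k (-1)^k m_k where m_k = #(index-k critical points).
= (1) + (-4) + (5) + (-9) + (12) + (-5) = 0

0


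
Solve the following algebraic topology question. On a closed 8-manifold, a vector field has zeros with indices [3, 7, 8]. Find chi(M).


Poincare-Hopf: chi(M) = sum of indices of zeros.
chi = (3) + (7) + (8) = 18

18


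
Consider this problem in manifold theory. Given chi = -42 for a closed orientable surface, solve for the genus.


chi = 2 - 2g for closed orientable surfaces.
-42 = 2 - 2g
2g = 2 - (-42) = 44
g = 22

22


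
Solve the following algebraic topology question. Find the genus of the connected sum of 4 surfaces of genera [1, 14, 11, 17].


Genus is additive under connected sum of orientable surfaces.
g = 1 + 14 + 11 + 17 = 43

43


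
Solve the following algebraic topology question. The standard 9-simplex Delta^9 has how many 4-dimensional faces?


Delta^9 has 9+1 vertices. A 4-face is a choice of 4+1 vertices.
f_4 = C(9+1, 4+1) = C(10,5) = 252

252


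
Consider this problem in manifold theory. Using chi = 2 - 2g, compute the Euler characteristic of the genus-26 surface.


For a closed orientable surface of genus g: chi = 2 - 2g.
Here g = 26.
chi = 2 - 2*26 = 2 - 52 = -50

-50


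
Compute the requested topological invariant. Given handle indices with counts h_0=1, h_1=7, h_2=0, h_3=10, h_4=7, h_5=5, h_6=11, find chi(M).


Handles of index k contribute (-1)^k to chi (same as CW cells).
chi = (1) + (-7) + (0) + (-10) + (7) + (-5) + (11) = -3

-3


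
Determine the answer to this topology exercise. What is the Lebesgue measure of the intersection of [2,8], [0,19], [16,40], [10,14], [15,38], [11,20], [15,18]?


Intersection = [max(a_i), min(b_i)] = [16, 8].
Since 16 > 8, the intersection is empty.
Length = 0

0


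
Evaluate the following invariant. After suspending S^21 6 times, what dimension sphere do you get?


Each suspension raises dimension by 1: Sigma S^n = S^{n+1}.
Sigma^6 S^21 = S^{21+6} = S^27

27


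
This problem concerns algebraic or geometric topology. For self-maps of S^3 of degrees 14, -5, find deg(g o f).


Degree is multiplicative under composition: deg(g o f) = deg(g) * deg(f).
= -5 * 14 = -70

-70


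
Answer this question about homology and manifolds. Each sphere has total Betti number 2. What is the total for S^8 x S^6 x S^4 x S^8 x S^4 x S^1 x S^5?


Total Betti number is multiplicative under products.
Each S^d (d>=1) has total Betti number 2.
There are 7 sphere factors.
Total = 2^7 = 128

128


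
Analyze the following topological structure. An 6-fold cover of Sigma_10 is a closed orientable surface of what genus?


For an n-sheeted cover: chi(E) = n * chi(B).
chi(Sigma_10) = 2 - 2*10 = -18.
chi(E) = 6 * (-18) = -108.
genus(E) = (2 - chi(E))/2 = (2 - (-108))/2 = 110/2 = 55

55


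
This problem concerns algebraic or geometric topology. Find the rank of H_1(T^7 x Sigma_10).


pi_1(A x B) = pi_1(A) x pi_1(B); rank of abelianization = b_1.
b_1(T^7) = 7, b_1(Sigma_10) = 2*10 = 20.
b_1(product) = 7 + 20 = 27

27


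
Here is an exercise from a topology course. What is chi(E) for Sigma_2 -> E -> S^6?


chi(S^6) = 2 (n even), chi(Sigma_2) = 2 - 2*2 = -2.
chi(E) = 2 * (-2) = -4

-4


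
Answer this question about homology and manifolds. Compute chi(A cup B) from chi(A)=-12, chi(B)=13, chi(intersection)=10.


chi(A cup B) = chi(A) + chi(B) - chi(A cap B)
= -12 + (13) - (10)
= -9

-9


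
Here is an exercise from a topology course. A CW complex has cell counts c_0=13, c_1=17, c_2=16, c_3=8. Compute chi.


chi = sum_k (-1)^k c_k.
= (-1)^0*13 + (-1)^1*17 + (-1)^2*16 + (-1)^3*8
= (13) + (-17) + (16) + (-8)
= 4

4


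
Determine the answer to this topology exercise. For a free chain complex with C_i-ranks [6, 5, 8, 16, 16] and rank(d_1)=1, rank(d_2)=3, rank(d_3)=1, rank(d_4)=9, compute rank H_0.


rank H_k = rank(ker d_k) - rank(im d_{k+1}).
rank(ker d_0) = rank(C_0) - rank(d_0) = 6 - 0 = 6.
rank(im d_{0+1}) = 1.
rank H_0 = 6 - 1 = 5

5


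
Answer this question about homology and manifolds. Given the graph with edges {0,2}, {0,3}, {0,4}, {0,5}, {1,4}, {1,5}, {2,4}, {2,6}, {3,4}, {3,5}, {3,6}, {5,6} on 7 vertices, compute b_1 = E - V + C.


b_1 = E - V + (number of components).
E = 12, V = 7, components = 1.
b_1 = 12 - 7 + 1 = 6

6


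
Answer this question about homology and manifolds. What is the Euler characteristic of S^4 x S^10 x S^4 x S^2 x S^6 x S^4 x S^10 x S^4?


chi is multiplicative: chi(X x Y) = chi(X) chi(Y).
Each even-dim sphere has chi = 2. There are 8 factors.
chi = 2^8 = 256

256


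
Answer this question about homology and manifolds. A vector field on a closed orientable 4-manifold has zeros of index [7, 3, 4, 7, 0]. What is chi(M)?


Poincare-Hopf: chi(M) = sum of indices of zeros.
chi = (7) + (3) + (4) + (7) + (0) = 21

21


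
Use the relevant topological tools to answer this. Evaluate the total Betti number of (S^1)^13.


b_k(T^13) = C(13,k), so the sum over k is sum_k C(13,k) = 2^13.
Total = 2^13 = 8192

8192


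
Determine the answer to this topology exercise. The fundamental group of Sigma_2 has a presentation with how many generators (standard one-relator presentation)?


Standard presentation: pi_1(Sigma_g) = <a_1,b_1,...,a_g,b_g | [a_1,b_1]...[a_g,b_g] = 1>.
Number of generators = 2g = 2*2 = 4

4


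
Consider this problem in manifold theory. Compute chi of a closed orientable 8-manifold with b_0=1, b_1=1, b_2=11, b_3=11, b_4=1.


By Poincare duality b_k = b_{8-k}, so full Betti numbers: b_0=1, b_1=1, b_2=11, b_3=11, b_4=1, b_5=11, b_6=11, b_7=1, b_8=1.
chi = sum (-1)^k b_k = 1

1


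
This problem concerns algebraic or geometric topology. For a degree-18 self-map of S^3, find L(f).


On S^3: L(f) = tr(f_0*) + (-1)^3 tr(f_3*) = 1 + (-1)^3 * deg(f).
L(f) = 1 + (-1)^3 * 18 = 1 + -18 = -17

-17


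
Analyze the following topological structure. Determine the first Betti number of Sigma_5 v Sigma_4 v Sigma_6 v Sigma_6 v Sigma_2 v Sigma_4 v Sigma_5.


For a wedge X v Y: reduced H_k(X v Y) = H_k(X) + H_k(Y).
Each Sigma_g contributes b_1 = 2g.
b_1 = 10 + 8 + 12 + 12 + 4 + 8 + 10 = 64

64


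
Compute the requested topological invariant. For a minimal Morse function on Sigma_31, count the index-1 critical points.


A perfect Morse function has m_k = b_k.
For Sigma_31: b_0=1, b_1=2g=62, b_2=1.
Saddles m_1 = 2g = 62

62


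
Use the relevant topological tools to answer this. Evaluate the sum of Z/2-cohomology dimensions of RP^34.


H^k(RP^34; Z/2) = Z/2 for each 0 <= k <= 34.
Total dimension = 34 + 1 = 35

35


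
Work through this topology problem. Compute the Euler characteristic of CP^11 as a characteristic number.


For any closed oriented manifold, <e(TM),[M]> = chi(M).
chi(CP^11) = 11+1 = 12

12


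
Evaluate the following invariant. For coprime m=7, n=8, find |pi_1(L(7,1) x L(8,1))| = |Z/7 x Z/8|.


pi_1(X x Y) = pi_1(X) x pi_1(Y).
pi_1(L(7,1)) = Z/7, pi_1(L(8,1)) = Z/8.
|Z/7 x Z/8| = 7 * 8 = 56

56


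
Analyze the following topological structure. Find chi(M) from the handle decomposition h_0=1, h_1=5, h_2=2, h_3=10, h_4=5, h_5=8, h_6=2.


Handles of index k contribute (-1)^k to chi (same as CW cells).
chi = (1) + (-5) + (2) + (-10) + (5) + (-8) + (2) = -13

-13


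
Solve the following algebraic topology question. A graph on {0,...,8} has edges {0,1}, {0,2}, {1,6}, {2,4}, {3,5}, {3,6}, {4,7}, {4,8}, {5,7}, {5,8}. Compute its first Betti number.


b_1 = E - V + (number of components).
E = 10, V = 9, components = 1.
b_1 = 10 - 9 + 1 = 2

2


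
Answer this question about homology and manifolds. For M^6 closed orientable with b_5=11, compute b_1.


Poincare duality for closed orientable n-manifolds: b_k = b_{n-k}.
Here n = 6, so b_1 = b_5 = 11

11


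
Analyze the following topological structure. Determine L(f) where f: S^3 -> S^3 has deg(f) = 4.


On S^3: L(f) = tr(f_0*) + (-1)^3 tr(f_3*) = 1 + (-1)^3 * deg(f).
L(f) = 1 + (-1)^3 * 4 = 1 + -4 = -3

-3


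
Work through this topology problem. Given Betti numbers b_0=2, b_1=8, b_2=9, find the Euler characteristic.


chi = sum_k (-1)^k b_k.
= (2) + (-8) + (9)
= 3

3


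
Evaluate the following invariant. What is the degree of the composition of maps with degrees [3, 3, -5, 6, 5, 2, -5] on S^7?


Degree is multiplicative: deg(composition) = product of degrees.
= (3) * (3) * (-5) * (6) * (5) * (2) * (-5) = 13500

13500


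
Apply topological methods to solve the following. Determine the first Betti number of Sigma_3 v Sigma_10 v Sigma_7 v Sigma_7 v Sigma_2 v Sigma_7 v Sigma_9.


For a wedge X v Y: reduced H_k(X v Y) = H_k(X) + H_k(Y).
Each Sigma_g contributes b_1 = 2g.
b_1 = 6 + 20 + 14 + 14 + 4 + 14 + 18 = 90

90


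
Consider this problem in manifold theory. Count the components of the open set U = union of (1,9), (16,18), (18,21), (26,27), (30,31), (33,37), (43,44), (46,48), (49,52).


Sort and merge overlapping open intervals.
Merged: (1,9), (16,18), (18,21), (26,27), (30,31), (33,37), (43,44), (46,48), (49,52).
Number of components = 9

9


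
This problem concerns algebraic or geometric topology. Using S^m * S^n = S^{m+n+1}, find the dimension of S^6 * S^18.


Join of spheres: S^m * S^n = S^{m+n+1}.
dim = 6 + 18 + 1 = 25

25


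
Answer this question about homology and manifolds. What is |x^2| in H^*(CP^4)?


|x| = 2 in H^*(CP^n).
|x^2| = 2 * |x| = 2 * 2 = 4

4


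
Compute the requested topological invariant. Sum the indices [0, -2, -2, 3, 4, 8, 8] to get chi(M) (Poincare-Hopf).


Poincare-Hopf: chi(M) = sum of indices of zeros.
chi = (0) + (-2) + (-2) + (3) + (4) + (8) + (8) = 19

19


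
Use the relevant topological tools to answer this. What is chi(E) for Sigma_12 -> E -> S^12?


chi(S^12) = 2 (n even), chi(Sigma_12) = 2 - 2*12 = -22.
chi(E) = 2 * (-22) = -44

-44


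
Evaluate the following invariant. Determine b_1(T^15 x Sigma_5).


pi_1(A x B) = pi_1(A) x pi_1(B); rank of abelianization = b_1.
b_1(T^15) = 15, b_1(Sigma_5) = 2*5 = 10.
b_1(product) = 15 + 10 = 25

25


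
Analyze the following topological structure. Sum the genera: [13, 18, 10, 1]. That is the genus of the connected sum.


Genus is additive under connected sum of orientable surfaces.
g = 13 + 18 + 10 + 1 = 42

42


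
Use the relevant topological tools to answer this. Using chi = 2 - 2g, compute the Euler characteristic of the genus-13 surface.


For a closed orientable surface of genus g: chi = 2 - 2g.
Here g = 13.
chi = 2 - 2*13 = 2 - 26 = -24

-24


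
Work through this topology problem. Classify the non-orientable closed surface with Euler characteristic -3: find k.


chi = 2 - k for closed non-orientable surfaces with k crosscaps.
-3 = 2 - k
k = 2 - (-3) = 5

5


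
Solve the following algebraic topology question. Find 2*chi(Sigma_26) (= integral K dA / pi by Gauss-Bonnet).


Gauss-Bonnet: integral K dA = 2*pi*chi(M).
chi(Sigma_26) = 2 - 2*26 = -50.
(integral K dA)/pi = 2*chi = 2*(-50) = -100

-100


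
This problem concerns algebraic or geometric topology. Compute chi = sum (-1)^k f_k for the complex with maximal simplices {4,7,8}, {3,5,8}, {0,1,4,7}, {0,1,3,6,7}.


Enumerate all faces; f-vector: f_0=8, f_1=18, f_2=15, f_3=6, f_4=1.
chi = sum (-1)^k f_k = 0

0


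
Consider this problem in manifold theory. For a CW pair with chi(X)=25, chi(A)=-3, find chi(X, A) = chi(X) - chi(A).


Relative Euler characteristic: chi(X, A) = chi(X) - chi(A).
= 25 - (-3) = 28

28


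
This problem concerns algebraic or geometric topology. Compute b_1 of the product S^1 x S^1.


Each S^d has Poincare polynomial 1 + t^d.
The product S^1 x S^1 has Poincare polynomial prod(1+t^d_i).
Expanding: b_0=1, b_1=2, b_2=1.
b_1 = 2

2


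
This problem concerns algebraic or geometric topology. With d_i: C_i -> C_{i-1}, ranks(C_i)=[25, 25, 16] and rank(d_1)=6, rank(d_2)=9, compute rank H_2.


rank H_k = rank(ker d_k) - rank(im d_{k+1}).
rank(ker d_2) = rank(C_2) - rank(d_2) = 16 - 9 = 7.
rank(im d_{2+1}) = 0.
rank H_2 = 7 - 0 = 7

7


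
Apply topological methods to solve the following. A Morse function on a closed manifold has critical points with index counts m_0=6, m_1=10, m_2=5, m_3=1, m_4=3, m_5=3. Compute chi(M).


Morse theory: chi(M) = sum_k (-1)^k m_k where m_k = #(index-k critical points).
= (6) + (-10) + (5) + (-1) + (3) + (-3) = 0

0


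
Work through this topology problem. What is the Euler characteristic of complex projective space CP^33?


CP^33 has one cell in each even dimension 0, 2, ..., 2*33 (33+1 cells total).
All cells are even-dimensional, so chi = number of cells.
chi = 33 + 1 = 34

34


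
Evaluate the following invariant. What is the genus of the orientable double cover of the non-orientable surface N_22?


chi(N_22) = 2 - 22 = -20.
Double cover: chi(Sigma_g) = 2 * chi(N_22) = 2*(-20) = -40.
2 - 2g = -40, so g = (2 - (-40))/2 = 42/2 = 21

21


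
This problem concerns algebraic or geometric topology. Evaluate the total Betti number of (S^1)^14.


b_k(T^14) = C(14,k), so the sum over k is sum_k C(14,k) = 2^14.
Total = 2^14 = 16384

16384


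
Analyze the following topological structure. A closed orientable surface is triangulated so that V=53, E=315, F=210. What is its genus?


chi = V - E + F = 53 - 315 + 210 = -52
For orientable closed surface: chi = 2 - 2g, so g = (2 - chi)/2.
g = (2 - (-52)) / 2 = 54 / 2 = 27

27


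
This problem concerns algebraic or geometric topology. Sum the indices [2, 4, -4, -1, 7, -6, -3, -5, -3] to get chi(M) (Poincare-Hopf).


Poincare-Hopf: chi(M) = sum of indices of zeros.
chi = (2) + (4) + (-4) + (-1) + (7) + (-6) + (-3) + (-5) + (-3) = -9

-9


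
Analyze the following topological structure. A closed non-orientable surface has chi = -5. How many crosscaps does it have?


chi = 2 - k for closed non-orientable surfaces with k crosscaps.
-5 = 2 - k
k = 2 - (-5) = 7

7


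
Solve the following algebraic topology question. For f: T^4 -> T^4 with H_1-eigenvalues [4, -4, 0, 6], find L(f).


For a torus self-map: L(f) = det(I - A) where A acts on H_1.
L(f) = (1-4) * (1--4) * (1-0) * (1-6) = -3 * 5 * 1 * -5 = 75

75


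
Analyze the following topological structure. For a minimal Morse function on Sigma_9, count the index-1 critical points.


A perfect Morse function has m_k = b_k.
For Sigma_9: b_0=1, b_1=2g=18, b_2=1.
Saddles m_1 = 2g = 18

18


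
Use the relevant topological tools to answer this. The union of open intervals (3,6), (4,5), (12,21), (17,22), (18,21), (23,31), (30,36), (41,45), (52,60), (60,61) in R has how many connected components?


Sort and merge overlapping open intervals.
Merged: (3,6), (12,22), (23,36), (41,45), (52,60), (60,61).
Number of components = 6

6


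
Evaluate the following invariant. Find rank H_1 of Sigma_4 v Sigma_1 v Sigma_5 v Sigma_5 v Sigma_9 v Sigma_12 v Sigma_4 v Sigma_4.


For a wedge X v Y: reduced H_k(X v Y) = H_k(X) + H_k(Y).
Each Sigma_g contributes b_1 = 2g.
b_1 = 8 + 2 + 10 + 10 + 18 + 24 + 8 + 8 = 88

88


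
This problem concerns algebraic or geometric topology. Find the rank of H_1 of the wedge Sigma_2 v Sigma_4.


For a wedge: H_1(A v B) = H_1(A) + H_1(B).
b_1(Sigma_2) = 4, b_1(Sigma_4) = 8.
b_1 = 4 + 8 = 12

12


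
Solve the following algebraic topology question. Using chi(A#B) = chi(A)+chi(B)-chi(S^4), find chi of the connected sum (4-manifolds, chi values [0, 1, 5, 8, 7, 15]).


For n-manifolds: chi(A#B) = chi(A) + chi(B) - chi(S^4).
chi(S^4) = 1 + (-1)^4 = 2.
chi(#) = (sum chi_i) - (6-1)*chi(S^4) = 36 - 5*2 = 26

26


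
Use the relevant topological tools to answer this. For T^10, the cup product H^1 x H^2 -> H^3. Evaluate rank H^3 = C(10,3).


Cup product: H^p x H^q -> H^{p+q}; here p+q = 1+2 = 3.
rank H^k(T^n) = C(n,k).
C(10,3) = 120

120


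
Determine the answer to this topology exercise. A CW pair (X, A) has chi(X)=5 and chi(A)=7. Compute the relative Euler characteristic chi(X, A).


Relative Euler characteristic: chi(X, A) = chi(X) - chi(A).
= 5 - (7) = -2

-2


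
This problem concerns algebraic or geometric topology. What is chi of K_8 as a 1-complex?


K_8: V = 8, E = C(8,2) = 28.
chi = V - E = 8 - 28 = -20

-20


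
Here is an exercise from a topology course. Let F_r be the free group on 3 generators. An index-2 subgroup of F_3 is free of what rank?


Nielsen-Schreier: an index-n subgroup of F_r is free of rank 1 + n(r-1).
Equivalently: chi(cover) = n*chi(base); chi(vee_r S^1) = 1 - 3 = -2.
chi(E) = 2*(-2) = -4; rank = 1 - chi(E) = 1 - (-4) = 5.
rank = 1 + 2*(3-1) = 1 + 4 = 5

5


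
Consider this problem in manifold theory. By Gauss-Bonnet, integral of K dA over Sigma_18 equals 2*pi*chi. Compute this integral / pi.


Gauss-Bonnet: integral K dA = 2*pi*chi(M).
chi(Sigma_18) = 2 - 2*18 = -34.
(integral K dA)/pi = 2*chi = 2*(-34) = -68

-68


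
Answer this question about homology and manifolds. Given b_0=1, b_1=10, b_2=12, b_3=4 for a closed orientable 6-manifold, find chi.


By Poincare duality b_k = b_{6-k}, so full Betti numbers: b_0=1, b_1=10, b_2=12, b_3=4, b_4=12, b_5=10, b_6=1.
chi = sum (-1)^k b_k = 2

2


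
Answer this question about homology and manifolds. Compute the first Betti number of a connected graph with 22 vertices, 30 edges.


For a connected graph: rank(pi_1) = b_1 = E - V + 1 = 1 - chi.
chi = V - E = 22 - 30 = -8.
rank = 1 - (-8) = 30 - 22 + 1 = 9

9


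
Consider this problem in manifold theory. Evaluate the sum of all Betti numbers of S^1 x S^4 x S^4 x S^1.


Total Betti number is multiplicative under products.
Each S^d (d>=1) has total Betti number 2.
There are 4 sphere factors.
Total = 2^4 = 16

16


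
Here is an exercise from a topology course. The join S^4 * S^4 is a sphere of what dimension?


Join of spheres: S^m * S^n = S^{m+n+1}.
dim = 4 + 4 + 1 = 9

9


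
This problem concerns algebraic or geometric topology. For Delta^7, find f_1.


Delta^7 has 7+1 vertices. A 1-face is a choice of 1+1 vertices.
f_1 = C(7+1, 1+1) = C(8,2) = 28

28


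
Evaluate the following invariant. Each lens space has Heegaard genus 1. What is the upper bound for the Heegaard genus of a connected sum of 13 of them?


Heegaard genus satisfies g(A#B) <= g(A) + g(B).
Each lens space has g = 1.
Upper bound: 13 * 1 = 13

13


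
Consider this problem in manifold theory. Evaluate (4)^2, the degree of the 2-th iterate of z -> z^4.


deg(f) = 4. Degree is multiplicative: deg(f^2) = (deg f)^2.
deg(f^2) = (4)^2 = 16

16


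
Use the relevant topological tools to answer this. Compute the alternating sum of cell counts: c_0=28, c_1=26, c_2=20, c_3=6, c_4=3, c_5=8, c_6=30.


chi = sum_k (-1)^k c_k.
= (-1)^0*28 + (-1)^1*26 + (-1)^2*20 + (-1)^3*6 + (-1)^4*3 + (-1)^5*8 + (-1)^6*30
= (28) + (-26) + (20) + (-6) + (3) + (-8) + (30)
= 41

41


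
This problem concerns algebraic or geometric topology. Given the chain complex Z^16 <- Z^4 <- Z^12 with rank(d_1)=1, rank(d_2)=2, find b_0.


rank H_k = rank(ker d_k) - rank(im d_{k+1}).
rank(ker d_0) = rank(C_0) - rank(d_0) = 16 - 0 = 16.
rank(im d_{0+1}) = 1.
rank H_0 = 16 - 1 = 15

15


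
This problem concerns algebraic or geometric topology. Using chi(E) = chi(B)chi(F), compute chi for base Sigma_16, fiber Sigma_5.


For a fiber bundle F -> E -> B (with CW structure): chi(E) = chi(B) * chi(F).
chi(Sigma_16) = -30, chi(Sigma_5) = -8.
chi(E) = (-30) * (-8) = 240

240


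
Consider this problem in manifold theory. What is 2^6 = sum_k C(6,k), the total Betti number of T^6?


b_k(T^6) = C(6,k), so the sum over k is sum_k C(6,k) = 2^6.
Total = 2^6 = 64

64


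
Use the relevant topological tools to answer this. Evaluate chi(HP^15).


HP^15 has one cell in each dimension 0, 4, ..., 4*15 (15+1 cells, all even-dim).
chi = 15 + 1 = 16

16


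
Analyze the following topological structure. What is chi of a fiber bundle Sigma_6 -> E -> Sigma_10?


For a fiber bundle F -> E -> B (with CW structure): chi(E) = chi(B) * chi(F).
chi(Sigma_10) = -18, chi(Sigma_6) = -10.
chi(E) = (-18) * (-10) = 180

180


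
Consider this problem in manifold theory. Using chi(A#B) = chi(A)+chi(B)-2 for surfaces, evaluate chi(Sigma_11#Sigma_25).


chi(Sigma_11) = 2 - 2*11 = -20
chi(Sigma_25) = 2 - 2*25 = -48
For surfaces: chi(A#B) = chi(A) + chi(B) - 2.
chi = -20 + -48 - 2 = -70

-70


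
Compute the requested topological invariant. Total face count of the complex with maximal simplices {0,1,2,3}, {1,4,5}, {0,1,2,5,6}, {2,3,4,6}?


Each maximal simplex on m vertices has 2^m - 1 nonempty faces.
Take the union (dedupe shared faces).
Total distinct faces = 52

52


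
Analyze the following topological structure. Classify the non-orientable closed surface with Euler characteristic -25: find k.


chi = 2 - k for closed non-orientable surfaces with k crosscaps.
-25 = 2 - k
k = 2 - (-25) = 27

27


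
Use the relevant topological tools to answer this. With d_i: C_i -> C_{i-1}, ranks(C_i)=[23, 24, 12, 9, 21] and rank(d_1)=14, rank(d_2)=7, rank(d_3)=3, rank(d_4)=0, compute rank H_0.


rank H_k = rank(ker d_k) - rank(im d_{k+1}).
rank(ker d_0) = rank(C_0) - rank(d_0) = 23 - 0 = 23.
rank(im d_{0+1}) = 14.
rank H_0 = 23 - 14 = 9

9


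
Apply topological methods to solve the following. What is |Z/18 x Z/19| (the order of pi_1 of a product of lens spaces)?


pi_1(X x Y) = pi_1(X) x pi_1(Y).
pi_1(L(18,1)) = Z/18, pi_1(L(19,1)) = Z/19.
|Z/18 x Z/19| = 18 * 19 = 342

342


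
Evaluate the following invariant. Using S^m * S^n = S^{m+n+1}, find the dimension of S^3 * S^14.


Join of spheres: S^m * S^n = S^{m+n+1}.
dim = 3 + 14 + 1 = 18

18


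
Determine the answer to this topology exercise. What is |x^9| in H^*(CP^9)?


|x| = 2 in H^*(CP^n).
|x^9| = 9 * |x| = 9 * 2 = 18

18


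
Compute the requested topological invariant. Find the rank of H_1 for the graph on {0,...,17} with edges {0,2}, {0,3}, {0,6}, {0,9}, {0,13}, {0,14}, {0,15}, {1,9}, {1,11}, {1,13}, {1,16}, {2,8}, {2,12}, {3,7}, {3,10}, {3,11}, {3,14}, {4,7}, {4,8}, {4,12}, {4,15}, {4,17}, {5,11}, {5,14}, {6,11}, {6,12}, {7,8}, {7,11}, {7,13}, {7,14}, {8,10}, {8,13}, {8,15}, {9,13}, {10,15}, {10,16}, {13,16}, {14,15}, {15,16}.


b_1 = E - V + (number of components).
E = 39, V = 18, components = 1.
b_1 = 39 - 18 + 1 = 22

22


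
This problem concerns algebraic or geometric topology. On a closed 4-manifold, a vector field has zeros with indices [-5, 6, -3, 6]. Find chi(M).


Poincare-Hopf: chi(M) = sum of indices of zeros.
chi = (-5) + (6) + (-3) + (6) = 4

4


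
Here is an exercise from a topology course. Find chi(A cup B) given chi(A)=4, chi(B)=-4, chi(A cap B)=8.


chi(A cup B) = chi(A) + chi(B) - chi(A cap B)
= 4 + (-4) - (8)
= -8

-8


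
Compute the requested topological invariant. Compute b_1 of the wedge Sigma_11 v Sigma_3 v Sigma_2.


For a wedge X v Y: reduced H_k(X v Y) = H_k(X) + H_k(Y).
Each Sigma_g contributes b_1 = 2g.
b_1 = 22 + 6 + 4 = 32

32


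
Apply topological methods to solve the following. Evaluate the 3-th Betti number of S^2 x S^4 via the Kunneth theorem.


Each S^d has Poincare polynomial 1 + t^d.
The product S^2 x S^4 has Poincare polynomial prod(1+t^d_i).
Expanding: b_0=1, b_2=1, b_4=1, b_6=1.
b_3 = 0

0


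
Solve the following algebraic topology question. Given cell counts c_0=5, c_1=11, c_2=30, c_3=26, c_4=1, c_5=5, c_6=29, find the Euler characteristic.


chi = sum_k (-1)^k c_k.
= (-1)^0*5 + (-1)^1*11 + (-1)^2*30 + (-1)^3*26 + (-1)^4*1 + (-1)^5*5 + (-1)^6*29
= (5) + (-11) + (30) + (-26) + (1) + (-5) + (29)
= 23

23


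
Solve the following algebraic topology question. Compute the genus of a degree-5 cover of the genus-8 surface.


For an n-sheeted cover: chi(E) = n * chi(B).
chi(Sigma_8) = 2 - 2*8 = -14.
chi(E) = 5 * (-14) = -70.
genus(E) = (2 - chi(E))/2 = (2 - (-70))/2 = 72/2 = 36

36


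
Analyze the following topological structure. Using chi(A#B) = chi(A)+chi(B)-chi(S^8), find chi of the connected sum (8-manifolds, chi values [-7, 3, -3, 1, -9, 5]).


For n-manifolds: chi(A#B) = chi(A) + chi(B) - chi(S^8).
chi(S^8) = 1 + (-1)^8 = 2.
chi(#) = (sum chi_i) - (6-1)*chi(S^8) = -10 - 5*2 = -20

-20


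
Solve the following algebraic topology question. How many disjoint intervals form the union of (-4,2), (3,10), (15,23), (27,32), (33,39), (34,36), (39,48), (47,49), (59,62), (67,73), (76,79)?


Sort and merge overlapping open intervals.
Merged: (-4,2), (3,10), (15,23), (27,32), (33,39), (39,49), (59,62), (67,73), (76,79).
Number of components = 9

9


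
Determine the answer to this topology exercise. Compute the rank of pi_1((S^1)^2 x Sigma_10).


pi_1(A x B) = pi_1(A) x pi_1(B); rank of abelianization = b_1.
b_1(T^2) = 2, b_1(Sigma_10) = 2*10 = 20.
b_1(product) = 2 + 20 = 22

22


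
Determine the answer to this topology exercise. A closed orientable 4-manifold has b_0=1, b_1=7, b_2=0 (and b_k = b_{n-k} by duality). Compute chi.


By Poincare duality b_k = b_{4-k}, so full Betti numbers: b_0=1, b_1=7, b_2=0, b_3=7, b_4=1.
chi = sum (-1)^k b_k = -12

-12


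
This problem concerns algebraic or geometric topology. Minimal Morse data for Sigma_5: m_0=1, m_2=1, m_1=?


A perfect Morse function has m_k = b_k.
For Sigma_5: b_0=1, b_1=2g=10, b_2=1.
Saddles m_1 = 2g = 10

10


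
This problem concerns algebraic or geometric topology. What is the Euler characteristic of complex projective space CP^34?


CP^34 has one cell in each even dimension 0, 2, ..., 2*34 (34+1 cells total).
All cells are even-dimensional, so chi = number of cells.
chi = 34 + 1 = 35

35


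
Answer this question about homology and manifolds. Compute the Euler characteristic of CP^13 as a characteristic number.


For any closed oriented manifold, <e(TM),[M]> = chi(M).
chi(CP^13) = 13+1 = 14

14


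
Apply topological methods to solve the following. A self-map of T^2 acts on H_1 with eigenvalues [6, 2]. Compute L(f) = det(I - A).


For a torus self-map: L(f) = det(I - A) where A acts on H_1.
L(f) = (1-6) * (1-2) = -5 * -1 = 5

5


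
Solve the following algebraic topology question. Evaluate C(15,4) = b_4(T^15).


By the Kunneth formula, b_k(T^n) = C(n,k).
b_4(T^15) = C(15,4).
C(15,4) = 15!/(4!*11!) = 1365

1365


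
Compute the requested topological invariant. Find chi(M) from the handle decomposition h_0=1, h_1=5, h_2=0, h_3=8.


Handles of index k contribute (-1)^k to chi (same as CW cells).
chi = (1) + (-5) + (0) + (-8) = -12

-12


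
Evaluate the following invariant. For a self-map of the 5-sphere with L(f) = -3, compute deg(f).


L(f) = 1 + (-1)^5 deg(f) on S^5.
-3 = 1 + (-1)^5 * deg(f)
(-1)^5 * deg(f) = -4
deg(f) = 4

4


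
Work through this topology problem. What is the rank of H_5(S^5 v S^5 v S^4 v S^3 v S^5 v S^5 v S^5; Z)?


For a wedge of spheres, H_k (k>0) is free on one generator per sphere of dimension k.
Spheres of dimension 5: count = 5.
b_5 = 5

5


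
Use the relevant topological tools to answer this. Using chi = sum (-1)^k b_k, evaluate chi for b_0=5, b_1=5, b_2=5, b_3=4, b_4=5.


chi = sum_k (-1)^k b_k.
= (5) + (-5) + (5) + (-4) + (5)
= 6

6


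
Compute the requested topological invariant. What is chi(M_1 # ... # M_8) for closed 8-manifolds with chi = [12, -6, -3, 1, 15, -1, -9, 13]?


For n-manifolds: chi(A#B) = chi(A) + chi(B) - chi(S^8).
chi(S^8) = 1 + (-1)^8 = 2.
chi(#) = (sum chi_i) - (8-1)*chi(S^8) = 22 - 7*2 = 8

8


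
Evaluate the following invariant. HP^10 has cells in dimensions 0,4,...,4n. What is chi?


HP^10 has one cell in each dimension 0, 4, ..., 4*10 (10+1 cells, all even-dim).
chi = 10 + 1 = 11

11


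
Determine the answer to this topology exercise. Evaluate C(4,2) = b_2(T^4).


By the Kunneth formula, b_k(T^n) = C(n,k).
b_2(T^4) = C(4,2).
C(4,2) = 4!/(2!*2!) = 6

6


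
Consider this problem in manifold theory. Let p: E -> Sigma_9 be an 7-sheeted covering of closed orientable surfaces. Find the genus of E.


For an n-sheeted cover: chi(E) = n * chi(B).
chi(Sigma_9) = 2 - 2*9 = -16.
chi(E) = 7 * (-16) = -112.
genus(E) = (2 - chi(E))/2 = (2 - (-112))/2 = 114/2 = 57

57
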